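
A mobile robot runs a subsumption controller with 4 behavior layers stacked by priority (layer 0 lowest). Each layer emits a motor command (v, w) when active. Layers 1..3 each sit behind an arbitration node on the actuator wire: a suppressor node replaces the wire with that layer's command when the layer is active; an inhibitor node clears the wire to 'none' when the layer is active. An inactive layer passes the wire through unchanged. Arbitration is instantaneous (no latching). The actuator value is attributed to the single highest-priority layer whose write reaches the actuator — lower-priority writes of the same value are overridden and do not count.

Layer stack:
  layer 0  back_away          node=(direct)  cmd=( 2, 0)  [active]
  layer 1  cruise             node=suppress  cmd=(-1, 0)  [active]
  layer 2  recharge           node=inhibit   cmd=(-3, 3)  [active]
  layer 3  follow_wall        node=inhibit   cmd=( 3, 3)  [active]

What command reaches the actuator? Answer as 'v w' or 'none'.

L0 back_away: active, feeds wire = (2, 0)
L1 cruise: active, suppressor → wire = (-1, 0)
L2 recharge: active, inhibitor → wire = none
L3 follow_wall: active, inhibitor → wire = none
actuator = none

none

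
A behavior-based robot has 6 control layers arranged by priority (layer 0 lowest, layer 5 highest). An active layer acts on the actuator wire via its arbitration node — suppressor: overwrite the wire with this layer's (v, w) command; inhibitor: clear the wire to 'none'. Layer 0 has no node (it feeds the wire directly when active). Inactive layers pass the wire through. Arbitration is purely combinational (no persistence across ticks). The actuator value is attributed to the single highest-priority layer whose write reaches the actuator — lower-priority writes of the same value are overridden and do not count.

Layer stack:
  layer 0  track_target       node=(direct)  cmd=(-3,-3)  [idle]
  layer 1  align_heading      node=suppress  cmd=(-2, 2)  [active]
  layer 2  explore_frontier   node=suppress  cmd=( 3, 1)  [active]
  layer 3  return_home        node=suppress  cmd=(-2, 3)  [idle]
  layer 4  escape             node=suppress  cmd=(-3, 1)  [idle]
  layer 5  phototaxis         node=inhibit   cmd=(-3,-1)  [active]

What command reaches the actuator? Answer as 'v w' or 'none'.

none

layer 0 (track_target) idle — none
layer 1 (align_heading) active — suppresses: (-2, 2)
layer 2 (explore_frontier) active — suppresses: (3, 1)
layer 3 (return_home) idle — unchanged: (3, 1)
layer 4 (escape) idle — unchanged: (3, 1)
layer 5 (phototaxis) active — inhibits: none
→ actuator none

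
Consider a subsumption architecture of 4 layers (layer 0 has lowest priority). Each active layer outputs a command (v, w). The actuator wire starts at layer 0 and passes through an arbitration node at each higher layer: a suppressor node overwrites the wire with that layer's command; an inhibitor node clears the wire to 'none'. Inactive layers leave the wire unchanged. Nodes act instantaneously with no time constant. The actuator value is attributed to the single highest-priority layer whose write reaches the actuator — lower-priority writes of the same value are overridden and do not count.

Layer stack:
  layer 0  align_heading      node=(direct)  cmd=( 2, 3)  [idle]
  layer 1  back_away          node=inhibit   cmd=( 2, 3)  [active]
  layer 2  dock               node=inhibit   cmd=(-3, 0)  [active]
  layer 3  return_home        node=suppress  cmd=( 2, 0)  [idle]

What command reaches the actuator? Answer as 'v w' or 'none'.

none

L0 align_heading: idle → wire = none
L1 back_away: active, inhibitor → wire = none
L2 dock: active, inhibitor → wire = none
L3 return_home: idle → wire stays none
actuator = none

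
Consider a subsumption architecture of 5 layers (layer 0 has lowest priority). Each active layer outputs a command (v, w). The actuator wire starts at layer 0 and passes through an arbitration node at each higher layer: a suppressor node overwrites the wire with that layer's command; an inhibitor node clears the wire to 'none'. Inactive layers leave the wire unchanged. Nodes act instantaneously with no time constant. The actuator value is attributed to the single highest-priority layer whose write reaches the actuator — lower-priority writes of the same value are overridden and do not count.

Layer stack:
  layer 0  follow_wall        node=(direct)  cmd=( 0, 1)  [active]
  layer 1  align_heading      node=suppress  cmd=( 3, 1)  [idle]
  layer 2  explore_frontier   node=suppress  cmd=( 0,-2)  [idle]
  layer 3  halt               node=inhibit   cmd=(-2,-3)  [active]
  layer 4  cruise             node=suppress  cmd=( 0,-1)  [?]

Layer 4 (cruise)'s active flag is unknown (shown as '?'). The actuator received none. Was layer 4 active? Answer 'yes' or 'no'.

If layer 4 is active=yes:
  actuator would be (0, -1)
If layer 4 is active=no:
  actuator would be none
Observed none, so layer 4 was idle.

no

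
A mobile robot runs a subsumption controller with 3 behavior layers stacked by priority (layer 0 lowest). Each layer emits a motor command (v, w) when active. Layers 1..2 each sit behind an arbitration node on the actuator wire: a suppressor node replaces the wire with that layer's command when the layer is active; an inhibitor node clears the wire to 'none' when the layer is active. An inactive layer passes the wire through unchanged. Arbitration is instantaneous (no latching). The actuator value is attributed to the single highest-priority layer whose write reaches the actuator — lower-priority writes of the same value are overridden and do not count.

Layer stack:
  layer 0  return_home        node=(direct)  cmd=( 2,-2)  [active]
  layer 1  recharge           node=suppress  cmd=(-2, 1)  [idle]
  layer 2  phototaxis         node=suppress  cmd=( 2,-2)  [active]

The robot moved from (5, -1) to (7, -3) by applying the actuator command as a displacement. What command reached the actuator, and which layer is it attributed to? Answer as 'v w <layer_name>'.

2 -2 phototaxis

displacement = (7, -3) − (5, -1) = (2, -2)
L0 return_home: active, feeds wire = (2, -2)
L1 recharge: idle → wire stays (2, -2)
L2 phototaxis: active, suppressor → wire = (2, -2)
actuator = (2, -2) — from layer 2 (phototaxis)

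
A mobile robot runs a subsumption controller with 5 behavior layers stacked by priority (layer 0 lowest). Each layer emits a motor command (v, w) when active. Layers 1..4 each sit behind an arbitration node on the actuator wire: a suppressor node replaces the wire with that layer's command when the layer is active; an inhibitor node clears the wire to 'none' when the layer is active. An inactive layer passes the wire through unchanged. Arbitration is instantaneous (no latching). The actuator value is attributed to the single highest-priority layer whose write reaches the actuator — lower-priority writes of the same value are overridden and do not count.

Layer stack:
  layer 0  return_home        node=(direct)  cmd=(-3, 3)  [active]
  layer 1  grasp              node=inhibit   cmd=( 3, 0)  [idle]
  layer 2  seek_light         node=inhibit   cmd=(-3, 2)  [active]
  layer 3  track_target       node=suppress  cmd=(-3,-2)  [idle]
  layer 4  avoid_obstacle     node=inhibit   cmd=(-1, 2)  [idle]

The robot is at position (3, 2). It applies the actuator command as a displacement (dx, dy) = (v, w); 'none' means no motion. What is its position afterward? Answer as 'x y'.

[0] return_home on; wire := (-3, 3)
[1] grasp off; pass (-3, 3)
[2] seek_light on (inhibit); wire := none
[3] track_target off; pass none
[4] avoid_obstacle off; pass none
output none
position: (3, 2) + none = (3, 2)

3 2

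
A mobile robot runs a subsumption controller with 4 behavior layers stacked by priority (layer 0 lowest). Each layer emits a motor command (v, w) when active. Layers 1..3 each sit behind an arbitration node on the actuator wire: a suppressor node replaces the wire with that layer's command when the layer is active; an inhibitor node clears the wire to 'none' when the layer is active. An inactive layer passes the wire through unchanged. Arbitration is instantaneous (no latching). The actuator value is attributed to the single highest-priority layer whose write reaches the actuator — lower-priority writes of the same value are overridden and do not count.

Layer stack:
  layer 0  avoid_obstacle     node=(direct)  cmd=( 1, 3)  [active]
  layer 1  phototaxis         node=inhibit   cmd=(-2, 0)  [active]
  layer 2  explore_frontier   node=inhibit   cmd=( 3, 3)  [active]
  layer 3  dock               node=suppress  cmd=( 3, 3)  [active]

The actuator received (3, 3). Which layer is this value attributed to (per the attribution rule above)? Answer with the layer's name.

[0] avoid_obstacle on; wire := (1, 3)
[1] phototaxis on (inhibit); wire := none
[2] explore_frontier on (inhibit); wire := none
[3] dock on (suppress); wire := (3, 3)
output (3, 3)
last writer: layer 3 = dock

dock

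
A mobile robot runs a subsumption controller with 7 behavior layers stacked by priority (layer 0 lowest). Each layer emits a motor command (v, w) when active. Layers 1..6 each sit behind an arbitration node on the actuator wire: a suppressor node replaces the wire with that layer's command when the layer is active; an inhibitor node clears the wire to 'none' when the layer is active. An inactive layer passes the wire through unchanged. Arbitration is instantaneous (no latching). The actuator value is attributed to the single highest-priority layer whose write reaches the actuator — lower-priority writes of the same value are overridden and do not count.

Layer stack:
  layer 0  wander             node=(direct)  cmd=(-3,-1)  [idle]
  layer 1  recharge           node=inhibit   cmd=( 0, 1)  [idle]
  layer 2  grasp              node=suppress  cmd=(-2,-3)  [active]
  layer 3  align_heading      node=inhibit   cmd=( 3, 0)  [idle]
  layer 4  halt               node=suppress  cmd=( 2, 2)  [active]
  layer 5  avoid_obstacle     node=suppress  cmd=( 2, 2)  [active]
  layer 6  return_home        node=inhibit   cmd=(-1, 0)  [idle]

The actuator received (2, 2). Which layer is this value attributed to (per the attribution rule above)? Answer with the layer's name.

avoid_obstacle

L0 wander: idle → wire = none
L1 recharge: idle → wire stays none
L2 grasp: active, suppressor → wire = (-2, -3)
L3 align_heading: idle → wire stays (-2, -3)
L4 halt: active, suppressor → wire = (2, 2)
L5 avoid_obstacle: active, suppressor → wire = (2, 2)
L6 return_home: idle → wire stays (2, 2)
actuator = (2, 2)
last writer: layer 5 = avoid_obstacle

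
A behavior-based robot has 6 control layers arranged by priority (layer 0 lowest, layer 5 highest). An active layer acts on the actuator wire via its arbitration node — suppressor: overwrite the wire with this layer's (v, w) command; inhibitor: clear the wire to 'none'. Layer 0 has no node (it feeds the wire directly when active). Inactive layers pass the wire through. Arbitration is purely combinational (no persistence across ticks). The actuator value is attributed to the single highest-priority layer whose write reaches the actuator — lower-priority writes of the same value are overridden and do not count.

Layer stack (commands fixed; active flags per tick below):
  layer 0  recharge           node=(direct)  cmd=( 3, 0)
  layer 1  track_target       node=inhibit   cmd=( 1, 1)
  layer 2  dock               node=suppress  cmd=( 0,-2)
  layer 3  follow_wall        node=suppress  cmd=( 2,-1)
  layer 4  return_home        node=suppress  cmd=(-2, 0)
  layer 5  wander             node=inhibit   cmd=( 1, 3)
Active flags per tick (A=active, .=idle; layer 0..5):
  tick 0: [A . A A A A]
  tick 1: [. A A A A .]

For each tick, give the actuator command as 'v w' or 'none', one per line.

tick 0:
  [0] recharge on; wire := (3, 0)
  [1] track_target off; pass (3, 0)
  [2] dock on (suppress); wire := (0, -2)
  [3] follow_wall on (suppress); wire := (2, -1)
  [4] return_home on (suppress); wire := (-2, 0)
  [5] wander on (inhibit); wire := none
  output none
tick 1:
  [0] recharge off; wire := none
  [1] track_target on (inhibit); wire := none
  [2] dock on (suppress); wire := (0, -2)
  [3] follow_wall on (suppress); wire := (2, -1)
  [4] return_home on (suppress); wire := (-2, 0)
  [5] wander off; pass (-2, 0)
  output (-2, 0)

none
-2 0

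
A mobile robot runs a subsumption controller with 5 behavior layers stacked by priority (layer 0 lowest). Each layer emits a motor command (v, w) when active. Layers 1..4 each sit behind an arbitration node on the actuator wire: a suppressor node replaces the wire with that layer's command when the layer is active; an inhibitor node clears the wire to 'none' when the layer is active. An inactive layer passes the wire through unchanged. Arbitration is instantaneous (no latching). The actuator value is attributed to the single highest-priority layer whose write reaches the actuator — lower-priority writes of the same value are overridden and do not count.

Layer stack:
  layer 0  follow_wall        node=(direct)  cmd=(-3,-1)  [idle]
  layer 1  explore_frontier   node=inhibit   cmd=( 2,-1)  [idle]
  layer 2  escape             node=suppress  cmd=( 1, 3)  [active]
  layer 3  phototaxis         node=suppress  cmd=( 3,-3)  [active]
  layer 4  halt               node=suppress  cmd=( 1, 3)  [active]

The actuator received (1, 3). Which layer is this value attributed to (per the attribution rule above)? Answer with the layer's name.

L0 follow_wall: idle → wire = none
L1 explore_frontier: idle → wire stays none
L2 escape: active, suppressor → wire = (1, 3)
L3 phototaxis: active, suppressor → wire = (3, -3)
L4 halt: active, suppressor → wire = (1, 3)
actuator = (1, 3)
last writer: layer 4 = halt

halt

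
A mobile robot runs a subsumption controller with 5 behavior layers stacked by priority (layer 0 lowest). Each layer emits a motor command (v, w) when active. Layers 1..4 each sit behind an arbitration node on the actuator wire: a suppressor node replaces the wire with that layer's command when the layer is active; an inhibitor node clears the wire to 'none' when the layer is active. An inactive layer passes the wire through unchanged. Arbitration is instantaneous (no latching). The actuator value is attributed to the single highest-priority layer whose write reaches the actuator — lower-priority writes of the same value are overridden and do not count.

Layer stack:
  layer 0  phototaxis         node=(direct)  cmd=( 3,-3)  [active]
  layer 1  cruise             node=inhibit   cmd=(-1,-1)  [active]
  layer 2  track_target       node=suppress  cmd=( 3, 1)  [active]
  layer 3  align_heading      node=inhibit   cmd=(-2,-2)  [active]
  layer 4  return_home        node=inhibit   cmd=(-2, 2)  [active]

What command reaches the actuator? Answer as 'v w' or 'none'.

[0] phototaxis on; wire := (3, -3)
[1] cruise on (inhibit); wire := none
[2] track_target on (suppress); wire := (3, 1)
[3] align_heading on (inhibit); wire := none
[4] return_home on (inhibit); wire := none
output none

none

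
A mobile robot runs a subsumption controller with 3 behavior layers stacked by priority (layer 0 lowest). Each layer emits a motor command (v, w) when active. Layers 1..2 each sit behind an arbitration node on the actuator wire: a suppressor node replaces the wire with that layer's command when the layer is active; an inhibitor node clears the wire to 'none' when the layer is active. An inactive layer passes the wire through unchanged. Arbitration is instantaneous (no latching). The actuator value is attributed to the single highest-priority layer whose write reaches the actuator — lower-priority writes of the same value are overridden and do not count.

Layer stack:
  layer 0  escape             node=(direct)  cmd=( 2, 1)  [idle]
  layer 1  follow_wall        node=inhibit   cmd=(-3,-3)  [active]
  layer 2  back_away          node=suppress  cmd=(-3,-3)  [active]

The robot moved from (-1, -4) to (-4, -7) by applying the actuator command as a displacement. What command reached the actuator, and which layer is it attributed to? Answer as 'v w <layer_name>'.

displacement = (-4, -7) − (-1, -4) = (-3, -3)
layer 0 (escape) idle — none
layer 1 (follow_wall) active — inhibits: none
layer 2 (back_away) active — suppresses: (-3, -3)
→ actuator (-3, -3) — from layer 2 (back_away)

-3 -3 back_away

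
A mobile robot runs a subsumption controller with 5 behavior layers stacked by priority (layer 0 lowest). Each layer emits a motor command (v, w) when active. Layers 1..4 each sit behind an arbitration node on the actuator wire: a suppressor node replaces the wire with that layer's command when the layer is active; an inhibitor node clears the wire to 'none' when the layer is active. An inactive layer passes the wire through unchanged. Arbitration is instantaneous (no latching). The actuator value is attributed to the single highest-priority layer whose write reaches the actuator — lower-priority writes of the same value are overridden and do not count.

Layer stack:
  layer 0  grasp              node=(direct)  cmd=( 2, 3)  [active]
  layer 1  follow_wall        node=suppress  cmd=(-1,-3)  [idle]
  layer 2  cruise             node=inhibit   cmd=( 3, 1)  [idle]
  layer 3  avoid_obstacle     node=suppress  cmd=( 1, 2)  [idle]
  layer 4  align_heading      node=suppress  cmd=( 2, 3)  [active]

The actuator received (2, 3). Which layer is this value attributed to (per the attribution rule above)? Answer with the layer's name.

[0] grasp on; wire := (2, 3)
[1] follow_wall off; pass (2, 3)
[2] cruise off; pass (2, 3)
[3] avoid_obstacle off; pass (2, 3)
[4] align_heading on (suppress); wire := (2, 3)
output (2, 3)
last writer: layer 4 = align_heading

align_heading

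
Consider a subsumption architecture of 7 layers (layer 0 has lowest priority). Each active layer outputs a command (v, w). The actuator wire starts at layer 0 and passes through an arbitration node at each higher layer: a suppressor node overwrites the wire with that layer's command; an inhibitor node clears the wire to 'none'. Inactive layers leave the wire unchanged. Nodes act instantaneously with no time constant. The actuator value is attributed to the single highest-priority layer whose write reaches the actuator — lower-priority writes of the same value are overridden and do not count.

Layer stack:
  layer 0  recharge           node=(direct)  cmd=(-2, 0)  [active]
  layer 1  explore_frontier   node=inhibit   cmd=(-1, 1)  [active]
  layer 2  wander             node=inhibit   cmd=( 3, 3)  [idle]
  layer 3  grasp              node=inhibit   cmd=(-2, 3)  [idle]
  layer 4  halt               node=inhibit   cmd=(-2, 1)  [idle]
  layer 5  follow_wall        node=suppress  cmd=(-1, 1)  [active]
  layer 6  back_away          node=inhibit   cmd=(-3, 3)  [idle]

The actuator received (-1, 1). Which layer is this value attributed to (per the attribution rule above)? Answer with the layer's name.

follow_wall

L0 recharge: active, feeds wire = (-2, 0)
L1 explore_frontier: active, inhibitor → wire = none
L2 wander: idle → wire stays none
L3 grasp: idle → wire stays none
L4 halt: idle → wire stays none
L5 follow_wall: active, suppressor → wire = (-1, 1)
L6 back_away: idle → wire stays (-1, 1)
actuator = (-1, 1)
last writer: layer 5 = follow_wall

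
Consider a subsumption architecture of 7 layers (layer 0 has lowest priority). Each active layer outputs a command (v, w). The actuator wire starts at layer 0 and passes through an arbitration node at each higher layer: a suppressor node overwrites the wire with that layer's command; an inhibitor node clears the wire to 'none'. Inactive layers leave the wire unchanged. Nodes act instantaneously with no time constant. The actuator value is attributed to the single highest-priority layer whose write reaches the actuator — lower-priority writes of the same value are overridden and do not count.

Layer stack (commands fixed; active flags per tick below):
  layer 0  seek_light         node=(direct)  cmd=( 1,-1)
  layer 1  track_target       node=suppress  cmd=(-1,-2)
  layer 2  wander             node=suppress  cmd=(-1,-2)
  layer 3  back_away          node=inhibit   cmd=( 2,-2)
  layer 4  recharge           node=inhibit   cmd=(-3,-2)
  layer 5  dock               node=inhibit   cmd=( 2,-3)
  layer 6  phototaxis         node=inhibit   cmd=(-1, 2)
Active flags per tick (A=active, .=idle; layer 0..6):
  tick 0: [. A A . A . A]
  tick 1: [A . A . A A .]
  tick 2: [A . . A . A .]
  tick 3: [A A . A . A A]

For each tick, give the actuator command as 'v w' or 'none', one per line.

tick 0:
  [0] seek_light off; wire := none
  [1] track_target on (suppress); wire := (-1, -2)
  [2] wander on (suppress); wire := (-1, -2)
  [3] back_away off; pass (-1, -2)
  [4] recharge on (inhibit); wire := none
  [5] dock off; pass none
  [6] phototaxis on (inhibit); wire := none
  output none
tick 1:
  [0] seek_light on; wire := (1, -1)
  [1] track_target off; pass (1, -1)
  [2] wander on (suppress); wire := (-1, -2)
  [3] back_away off; pass (-1, -2)
  [4] recharge on (inhibit); wire := none
  [5] dock on (inhibit); wire := none
  [6] phototaxis off; pass none
  output none
tick 2:
  [0] seek_light on; wire := (1, -1)
  [1] track_target off; pass (1, -1)
  [2] wander off; pass (1, -1)
  [3] back_away on (inhibit); wire := none
  [4] recharge off; pass none
  [5] dock on (inhibit); wire := none
  [6] phototaxis off; pass none
  output none
tick 3:
  [0] seek_light on; wire := (1, -1)
  [1] track_target on (suppress); wire := (-1, -2)
  [2] wander off; pass (-1, -2)
  [3] back_away on (inhibit); wire := none
  [4] recharge off; pass none
  [5] dock on (inhibit); wire := none
  [6] phototaxis on (inhibit); wire := none
  output none

none
none
none
none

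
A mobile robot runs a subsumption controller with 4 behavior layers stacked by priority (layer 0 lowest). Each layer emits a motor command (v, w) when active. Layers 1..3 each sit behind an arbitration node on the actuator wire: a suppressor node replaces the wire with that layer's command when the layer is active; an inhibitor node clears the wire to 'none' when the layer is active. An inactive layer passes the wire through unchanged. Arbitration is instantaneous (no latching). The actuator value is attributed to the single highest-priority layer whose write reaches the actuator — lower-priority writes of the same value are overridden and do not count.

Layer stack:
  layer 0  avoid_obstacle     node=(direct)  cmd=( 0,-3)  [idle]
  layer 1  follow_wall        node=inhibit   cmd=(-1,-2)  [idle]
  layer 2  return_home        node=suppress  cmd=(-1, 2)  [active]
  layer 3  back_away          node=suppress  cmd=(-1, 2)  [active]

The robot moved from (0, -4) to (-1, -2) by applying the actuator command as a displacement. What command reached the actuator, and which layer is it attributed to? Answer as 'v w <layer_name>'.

displacement = (-1, -2) − (0, -4) = (-1, 2)
layer 0 (avoid_obstacle) idle — none
layer 1 (follow_wall) idle — unchanged: none
layer 2 (return_home) active — suppresses: (-1, 2)
layer 3 (back_away) active — suppresses: (-1, 2)
→ actuator (-1, 2) — from layer 3 (back_away)

-1 2 back_away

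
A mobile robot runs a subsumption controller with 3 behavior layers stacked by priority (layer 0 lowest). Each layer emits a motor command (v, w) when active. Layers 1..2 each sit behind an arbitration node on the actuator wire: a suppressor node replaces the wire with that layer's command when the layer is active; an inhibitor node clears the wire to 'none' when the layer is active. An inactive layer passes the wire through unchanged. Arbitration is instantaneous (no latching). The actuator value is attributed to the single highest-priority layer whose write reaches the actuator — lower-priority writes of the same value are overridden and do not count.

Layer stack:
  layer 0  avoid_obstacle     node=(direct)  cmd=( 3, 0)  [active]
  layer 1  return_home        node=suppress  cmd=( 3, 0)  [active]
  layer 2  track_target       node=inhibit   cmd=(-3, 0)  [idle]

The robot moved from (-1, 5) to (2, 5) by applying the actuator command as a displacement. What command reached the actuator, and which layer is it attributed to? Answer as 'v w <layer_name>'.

3 0 return_home

displacement = (2, 5) − (-1, 5) = (3, 0)
L0 avoid_obstacle: active, feeds wire = (3, 0)
L1 return_home: active, suppressor → wire = (3, 0)
L2 track_target: idle → wire stays (3, 0)
actuator = (3, 0) — from layer 1 (return_home)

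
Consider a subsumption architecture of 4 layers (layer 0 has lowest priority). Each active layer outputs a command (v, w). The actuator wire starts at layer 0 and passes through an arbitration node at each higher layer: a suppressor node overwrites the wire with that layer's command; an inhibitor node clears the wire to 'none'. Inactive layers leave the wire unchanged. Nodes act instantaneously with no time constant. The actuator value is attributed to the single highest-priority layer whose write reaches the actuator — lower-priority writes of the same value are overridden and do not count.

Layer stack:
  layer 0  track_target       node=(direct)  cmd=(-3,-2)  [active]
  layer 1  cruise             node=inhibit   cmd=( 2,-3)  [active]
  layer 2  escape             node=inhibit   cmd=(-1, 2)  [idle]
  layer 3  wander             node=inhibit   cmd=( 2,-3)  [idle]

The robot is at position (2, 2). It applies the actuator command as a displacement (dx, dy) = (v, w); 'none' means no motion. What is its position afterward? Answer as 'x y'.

[0] track_target on; wire := (-3, -2)
[1] cruise on (inhibit); wire := none
[2] escape off; pass none
[3] wander off; pass none
output none
position: (2, 2) + none = (2, 2)

2 2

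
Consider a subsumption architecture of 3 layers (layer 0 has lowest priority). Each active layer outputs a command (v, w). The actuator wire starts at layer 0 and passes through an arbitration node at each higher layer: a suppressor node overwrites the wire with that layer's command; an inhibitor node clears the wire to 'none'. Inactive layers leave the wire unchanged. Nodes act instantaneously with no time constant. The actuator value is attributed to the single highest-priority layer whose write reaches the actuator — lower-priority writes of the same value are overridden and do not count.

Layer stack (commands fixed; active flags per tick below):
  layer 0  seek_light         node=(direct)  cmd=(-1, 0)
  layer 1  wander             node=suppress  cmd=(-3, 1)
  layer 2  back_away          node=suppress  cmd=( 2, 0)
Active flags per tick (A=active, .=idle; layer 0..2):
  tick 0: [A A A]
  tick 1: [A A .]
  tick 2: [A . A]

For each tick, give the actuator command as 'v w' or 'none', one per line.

2 0
-3 1
2 0

tick 0:
  [0] seek_light on; wire := (-1, 0)
  [1] wander on (suppress); wire := (-3, 1)
  [2] back_away on (suppress); wire := (2, 0)
  output (2, 0)
tick 1:
  [0] seek_light on; wire := (-1, 0)
  [1] wander on (suppress); wire := (-3, 1)
  [2] back_away off; pass (-3, 1)
  output (-3, 1)
tick 2:
  [0] seek_light on; wire := (-1, 0)
  [1] wander off; pass (-1, 0)
  [2] back_away on (suppress); wire := (2, 0)
  output (2, 0)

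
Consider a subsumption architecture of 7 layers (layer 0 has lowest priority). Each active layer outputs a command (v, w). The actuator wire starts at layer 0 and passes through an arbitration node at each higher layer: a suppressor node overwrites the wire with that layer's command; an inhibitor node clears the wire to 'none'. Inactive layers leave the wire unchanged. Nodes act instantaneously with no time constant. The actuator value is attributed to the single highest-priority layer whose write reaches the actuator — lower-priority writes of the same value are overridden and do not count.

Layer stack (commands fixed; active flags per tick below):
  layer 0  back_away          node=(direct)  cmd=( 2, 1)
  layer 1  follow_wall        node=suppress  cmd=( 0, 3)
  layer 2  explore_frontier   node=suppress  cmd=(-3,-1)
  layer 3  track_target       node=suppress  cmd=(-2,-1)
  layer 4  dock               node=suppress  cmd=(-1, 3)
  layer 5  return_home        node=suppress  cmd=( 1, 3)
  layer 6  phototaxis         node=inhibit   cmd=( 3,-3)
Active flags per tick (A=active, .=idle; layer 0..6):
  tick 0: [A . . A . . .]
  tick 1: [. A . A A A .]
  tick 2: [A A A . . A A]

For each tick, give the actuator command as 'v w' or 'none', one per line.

-2 -1
1 3
none

tick 0:
  layer 0 (back_away) active — direct: (2, 1)
  layer 1 (follow_wall) idle — unchanged: (2, 1)
  layer 2 (explore_frontier) idle — unchanged: (2, 1)
  layer 3 (track_target) active — suppresses: (-2, -1)
  layer 4 (dock) idle — unchanged: (-2, -1)
  layer 5 (return_home) idle — unchanged: (-2, -1)
  layer 6 (phototaxis) idle — unchanged: (-2, -1)
  → actuator (-2, -1)
tick 1:
  layer 0 (back_away) idle — none
  layer 1 (follow_wall) active — suppresses: (0, 3)
  layer 2 (explore_frontier) idle — unchanged: (0, 3)
  layer 3 (track_target) active — suppresses: (-2, -1)
  layer 4 (dock) active — suppresses: (-1, 3)
  layer 5 (return_home) active — suppresses: (1, 3)
  layer 6 (phototaxis) idle — unchanged: (1, 3)
  → actuator (1, 3)
tick 2:
  layer 0 (back_away) active — direct: (2, 1)
  layer 1 (follow_wall) active — suppresses: (0, 3)
  layer 2 (explore_frontier) active — suppresses: (-3, -1)
  layer 3 (track_target) idle — unchanged: (-3, -1)
  layer 4 (dock) idle — unchanged: (-3, -1)
  layer 5 (return_home) active — suppresses: (1, 3)
  layer 6 (phototaxis) active — inhibits: none
  → actuator none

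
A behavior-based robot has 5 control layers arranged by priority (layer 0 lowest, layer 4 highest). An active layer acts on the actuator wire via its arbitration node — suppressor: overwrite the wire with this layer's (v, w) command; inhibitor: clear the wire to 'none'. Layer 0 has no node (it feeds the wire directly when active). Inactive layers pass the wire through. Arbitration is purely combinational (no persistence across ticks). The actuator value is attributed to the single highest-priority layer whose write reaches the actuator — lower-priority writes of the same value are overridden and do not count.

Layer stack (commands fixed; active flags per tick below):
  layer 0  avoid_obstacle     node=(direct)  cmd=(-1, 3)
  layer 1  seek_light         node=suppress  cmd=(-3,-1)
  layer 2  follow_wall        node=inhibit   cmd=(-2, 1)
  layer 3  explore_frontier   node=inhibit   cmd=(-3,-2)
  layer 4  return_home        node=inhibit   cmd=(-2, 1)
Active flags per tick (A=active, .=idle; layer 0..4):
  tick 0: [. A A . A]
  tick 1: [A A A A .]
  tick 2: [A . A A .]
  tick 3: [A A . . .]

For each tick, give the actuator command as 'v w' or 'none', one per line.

none
none
none
-3 -1

tick 0:
  layer 0 (avoid_obstacle) idle — none
  layer 1 (seek_light) active — suppresses: (-3, -1)
  layer 2 (follow_wall) active — inhibits: none
  layer 3 (explore_frontier) idle — unchanged: none
  layer 4 (return_home) active — inhibits: none
  → actuator none
tick 1:
  layer 0 (avoid_obstacle) active — direct: (-1, 3)
  layer 1 (seek_light) active — suppresses: (-3, -1)
  layer 2 (follow_wall) active — inhibits: none
  layer 3 (explore_frontier) active — inhibits: none
  layer 4 (return_home) idle — unchanged: none
  → actuator none
tick 2:
  layer 0 (avoid_obstacle) active — direct: (-1, 3)
  layer 1 (seek_light) idle — unchanged: (-1, 3)
  layer 2 (follow_wall) active — inhibits: none
  layer 3 (explore_frontier) active — inhibits: none
  layer 4 (return_home) idle — unchanged: none
  → actuator none
tick 3:
  layer 0 (avoid_obstacle) active — direct: (-1, 3)
  layer 1 (seek_light) active — suppresses: (-3, -1)
  layer 2 (follow_wall) idle — unchanged: (-3, -1)
  layer 3 (explore_frontier) idle — unchanged: (-3, -1)
  layer 4 (return_home) idle — unchanged: (-3, -1)
  → actuator (-3, -1)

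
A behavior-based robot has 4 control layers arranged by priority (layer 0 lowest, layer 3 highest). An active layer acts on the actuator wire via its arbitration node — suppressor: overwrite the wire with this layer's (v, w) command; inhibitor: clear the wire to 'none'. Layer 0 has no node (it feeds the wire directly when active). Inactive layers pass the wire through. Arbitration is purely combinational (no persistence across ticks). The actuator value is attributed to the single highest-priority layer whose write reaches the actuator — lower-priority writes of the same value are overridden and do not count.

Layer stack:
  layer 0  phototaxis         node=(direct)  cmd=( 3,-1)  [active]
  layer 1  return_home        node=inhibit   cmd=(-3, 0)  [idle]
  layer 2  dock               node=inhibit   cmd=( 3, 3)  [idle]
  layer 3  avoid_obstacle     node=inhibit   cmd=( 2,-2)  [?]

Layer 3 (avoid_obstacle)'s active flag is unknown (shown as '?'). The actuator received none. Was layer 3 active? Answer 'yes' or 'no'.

If layer 3 is active=yes:
  actuator would be none
If layer 3 is active=no:
  actuator would be (3, -1)
Observed none, so layer 3 was active.

yes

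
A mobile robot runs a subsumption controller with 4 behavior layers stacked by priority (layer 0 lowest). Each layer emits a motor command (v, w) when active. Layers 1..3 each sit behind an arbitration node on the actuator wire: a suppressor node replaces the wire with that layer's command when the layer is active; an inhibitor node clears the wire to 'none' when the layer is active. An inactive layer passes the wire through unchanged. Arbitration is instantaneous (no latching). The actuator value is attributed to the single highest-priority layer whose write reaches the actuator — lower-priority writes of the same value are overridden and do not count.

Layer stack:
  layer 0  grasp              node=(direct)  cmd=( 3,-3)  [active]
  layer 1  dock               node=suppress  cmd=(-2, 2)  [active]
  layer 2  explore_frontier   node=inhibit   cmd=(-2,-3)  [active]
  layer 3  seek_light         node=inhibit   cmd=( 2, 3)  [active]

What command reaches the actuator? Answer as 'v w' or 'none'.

[0] grasp on; wire := (3, -3)
[1] dock on (suppress); wire := (-2, 2)
[2] explore_frontier on (inhibit); wire := none
[3] seek_light on (inhibit); wire := none
output none

none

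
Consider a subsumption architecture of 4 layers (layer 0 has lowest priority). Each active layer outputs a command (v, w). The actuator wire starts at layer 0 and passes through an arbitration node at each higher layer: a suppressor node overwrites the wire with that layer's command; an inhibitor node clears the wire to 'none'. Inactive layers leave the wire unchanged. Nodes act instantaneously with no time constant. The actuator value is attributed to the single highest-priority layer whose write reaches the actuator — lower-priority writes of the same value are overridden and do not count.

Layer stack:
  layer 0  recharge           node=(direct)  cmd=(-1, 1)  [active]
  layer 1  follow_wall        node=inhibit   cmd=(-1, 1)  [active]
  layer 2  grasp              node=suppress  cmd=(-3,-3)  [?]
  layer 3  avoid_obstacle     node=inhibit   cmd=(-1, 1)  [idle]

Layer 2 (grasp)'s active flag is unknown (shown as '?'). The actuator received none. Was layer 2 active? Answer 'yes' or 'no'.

no

If layer 2 is active=yes:
  actuator would be (-3, -3)
If layer 2 is active=no:
  actuator would be none
Observed none, so layer 2 was idle.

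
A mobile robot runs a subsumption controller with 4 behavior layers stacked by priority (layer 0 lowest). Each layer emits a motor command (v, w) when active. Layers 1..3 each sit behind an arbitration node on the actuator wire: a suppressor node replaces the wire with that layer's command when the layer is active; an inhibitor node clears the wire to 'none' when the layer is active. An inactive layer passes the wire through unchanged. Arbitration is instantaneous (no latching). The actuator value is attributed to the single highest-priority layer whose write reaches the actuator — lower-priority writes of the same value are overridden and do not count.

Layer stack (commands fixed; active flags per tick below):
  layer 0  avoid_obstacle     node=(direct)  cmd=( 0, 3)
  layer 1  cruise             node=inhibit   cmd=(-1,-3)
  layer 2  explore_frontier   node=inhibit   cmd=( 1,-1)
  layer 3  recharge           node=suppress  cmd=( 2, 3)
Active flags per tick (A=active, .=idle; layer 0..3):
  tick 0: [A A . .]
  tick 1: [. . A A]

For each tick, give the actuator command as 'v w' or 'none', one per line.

tick 0:
  [0] avoid_obstacle on; wire := (0, 3)
  [1] cruise on (inhibit); wire := none
  [2] explore_frontier off; pass none
  [3] recharge off; pass none
  output none
tick 1:
  [0] avoid_obstacle off; wire := none
  [1] cruise off; pass none
  [2] explore_frontier on (inhibit); wire := none
  [3] recharge on (suppress); wire := (2, 3)
  output (2, 3)

none
2 3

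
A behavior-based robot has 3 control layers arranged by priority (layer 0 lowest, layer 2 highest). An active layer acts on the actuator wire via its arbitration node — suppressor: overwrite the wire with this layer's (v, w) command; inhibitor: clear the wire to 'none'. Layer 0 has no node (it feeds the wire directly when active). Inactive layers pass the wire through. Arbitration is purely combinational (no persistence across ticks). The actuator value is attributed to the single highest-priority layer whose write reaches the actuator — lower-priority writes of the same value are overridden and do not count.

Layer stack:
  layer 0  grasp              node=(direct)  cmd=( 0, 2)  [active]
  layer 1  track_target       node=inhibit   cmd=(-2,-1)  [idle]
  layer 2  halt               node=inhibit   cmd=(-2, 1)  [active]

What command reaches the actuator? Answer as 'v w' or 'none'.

none

[0] grasp on; wire := (0, 2)
[1] track_target off; pass (0, 2)
[2] halt on (inhibit); wire := none
output none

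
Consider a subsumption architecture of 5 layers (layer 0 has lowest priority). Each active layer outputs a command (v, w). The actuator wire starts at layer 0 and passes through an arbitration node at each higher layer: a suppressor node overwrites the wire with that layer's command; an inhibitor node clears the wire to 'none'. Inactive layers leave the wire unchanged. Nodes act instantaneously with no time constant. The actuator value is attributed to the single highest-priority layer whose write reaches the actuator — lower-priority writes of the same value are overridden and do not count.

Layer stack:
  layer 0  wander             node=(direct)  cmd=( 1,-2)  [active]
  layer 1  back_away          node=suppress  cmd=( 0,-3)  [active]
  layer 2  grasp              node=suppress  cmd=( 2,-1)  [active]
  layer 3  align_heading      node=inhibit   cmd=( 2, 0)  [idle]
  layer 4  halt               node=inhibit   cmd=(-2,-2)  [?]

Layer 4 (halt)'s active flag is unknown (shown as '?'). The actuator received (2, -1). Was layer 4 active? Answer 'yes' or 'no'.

no

If layer 4 is active=yes:
  actuator would be none
If layer 4 is active=no:
  actuator would be (2, -1)
Observed (2, -1), so layer 4 was idle.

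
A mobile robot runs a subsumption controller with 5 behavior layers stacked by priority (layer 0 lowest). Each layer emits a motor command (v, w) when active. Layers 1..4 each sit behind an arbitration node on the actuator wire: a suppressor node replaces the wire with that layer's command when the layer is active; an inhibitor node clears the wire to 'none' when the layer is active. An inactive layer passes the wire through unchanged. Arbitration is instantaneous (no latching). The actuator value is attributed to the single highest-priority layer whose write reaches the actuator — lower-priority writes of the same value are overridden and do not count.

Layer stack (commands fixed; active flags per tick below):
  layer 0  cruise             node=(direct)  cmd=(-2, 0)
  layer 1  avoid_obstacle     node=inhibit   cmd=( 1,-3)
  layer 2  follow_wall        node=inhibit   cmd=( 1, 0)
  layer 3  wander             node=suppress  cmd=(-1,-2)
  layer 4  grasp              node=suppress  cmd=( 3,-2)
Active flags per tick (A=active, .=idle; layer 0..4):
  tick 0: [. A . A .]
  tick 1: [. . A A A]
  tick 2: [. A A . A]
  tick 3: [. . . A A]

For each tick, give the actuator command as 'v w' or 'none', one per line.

tick 0:
  [0] cruise off; wire := none
  [1] avoid_obstacle on (inhibit); wire := none
  [2] follow_wall off; pass none
  [3] wander on (suppress); wire := (-1, -2)
  [4] grasp off; pass (-1, -2)
  output (-1, -2)
tick 1:
  [0] cruise off; wire := none
  [1] avoid_obstacle off; pass none
  [2] follow_wall on (inhibit); wire := none
  [3] wander on (suppress); wire := (-1, -2)
  [4] grasp on (suppress); wire := (3, -2)
  output (3, -2)
tick 2:
  [0] cruise off; wire := none
  [1] avoid_obstacle on (inhibit); wire := none
  [2] follow_wall on (inhibit); wire := none
  [3] wander off; pass none
  [4] grasp on (suppress); wire := (3, -2)
  output (3, -2)
tick 3:
  [0] cruise off; wire := none
  [1] avoid_obstacle off; pass none
  [2] follow_wall off; pass none
  [3] wander on (suppress); wire := (-1, -2)
  [4] grasp on (suppress); wire := (3, -2)
  output (3, -2)

-1 -2
3 -2
3 -2
3 -2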